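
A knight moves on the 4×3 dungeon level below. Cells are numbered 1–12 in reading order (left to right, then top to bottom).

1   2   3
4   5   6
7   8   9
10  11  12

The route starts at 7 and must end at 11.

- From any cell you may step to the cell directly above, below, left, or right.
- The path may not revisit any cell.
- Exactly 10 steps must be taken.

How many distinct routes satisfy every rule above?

Need simple routes of exactly 10 moves from 7 to 11 (Manhattan distance 2, so 4 moves are spent on a detour and 4 undoing it).
Enumerating: 7 4 1 2 3 6 5 8 9 12 11 | 7 8 5 4 1 2 3 6 9 12 11.
That gives 2 routes.

2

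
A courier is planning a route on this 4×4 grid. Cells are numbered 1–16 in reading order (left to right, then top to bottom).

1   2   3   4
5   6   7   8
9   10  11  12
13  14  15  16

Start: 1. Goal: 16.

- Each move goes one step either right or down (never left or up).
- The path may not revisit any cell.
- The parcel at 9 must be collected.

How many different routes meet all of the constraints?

4

A right/down-only route from 1 to 16 makes exactly 3 down-moves and 3 right-moves in some order.
With no other constraints that would be C(6,3) = 20 routes.
Split at 9 and multiply the segment counts: 1→9: 1; 9→16: 4; product = 4.
That gives 4 routes.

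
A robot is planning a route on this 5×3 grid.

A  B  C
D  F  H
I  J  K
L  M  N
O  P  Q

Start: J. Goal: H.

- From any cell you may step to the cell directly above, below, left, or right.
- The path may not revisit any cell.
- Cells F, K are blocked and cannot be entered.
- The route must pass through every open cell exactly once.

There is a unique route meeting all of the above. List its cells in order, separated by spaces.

Need to visit all 13 open cells exactly once, starting at J and ending at H.
Cell O has only two open neighbours (L and P), so the path must pass straight through it: one of those is the cell it's entered from and the other is where it exits.
Route from J: down 1 to M, right 1 to N, down 1 to Q, left 2 to O, up 4 to A, right 2 to C, down 1 to H — 12 moves in all.
Check: all 13 open cells covered.

J M N Q P O L I D A B C H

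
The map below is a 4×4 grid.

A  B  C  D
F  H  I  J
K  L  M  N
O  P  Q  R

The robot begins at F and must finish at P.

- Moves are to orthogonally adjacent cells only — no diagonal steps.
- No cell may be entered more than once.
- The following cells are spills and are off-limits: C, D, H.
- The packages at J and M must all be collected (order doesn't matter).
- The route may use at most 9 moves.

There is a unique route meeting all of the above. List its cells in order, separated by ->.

The 9-move cap with required stops at J, M leaves no slack for detours.
Route from F: down 1 to K, right 2 to M, up 1 to I, right 1 to J, down 2 to R, left 2 to P — 9 moves in all.
Check: all required cells visited; 9 ≤ 9 moves.

F -> K -> L -> M -> I -> J -> N -> R -> Q -> P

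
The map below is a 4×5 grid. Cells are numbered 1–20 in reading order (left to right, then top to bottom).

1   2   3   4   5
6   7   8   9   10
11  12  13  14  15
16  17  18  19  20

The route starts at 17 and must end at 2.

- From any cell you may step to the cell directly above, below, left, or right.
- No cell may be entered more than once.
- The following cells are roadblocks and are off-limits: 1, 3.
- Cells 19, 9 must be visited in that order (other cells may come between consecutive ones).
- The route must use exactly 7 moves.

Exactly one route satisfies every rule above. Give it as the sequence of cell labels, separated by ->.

17 -> 18 -> 19 -> 14 -> 9 -> 8 -> 7 -> 2

The waypoints must appear in the order 19, 9, with no cell reused.
Route from 17: 2× right (reaching 19), 2× up (reaching 9), 2× left (reaching 7), up to 2 — 7 moves in all.
Check: order respected (19 at step 2, 9 at step 4); 7 moves as required.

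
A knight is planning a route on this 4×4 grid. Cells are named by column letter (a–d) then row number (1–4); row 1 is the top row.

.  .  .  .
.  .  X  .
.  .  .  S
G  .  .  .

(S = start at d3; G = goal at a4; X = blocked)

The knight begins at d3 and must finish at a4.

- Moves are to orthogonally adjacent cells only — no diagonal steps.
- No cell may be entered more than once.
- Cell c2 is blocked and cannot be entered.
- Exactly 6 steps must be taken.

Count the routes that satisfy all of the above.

Need simple routes of exactly 6 moves from d3 to a4 (Manhattan distance 4, so 1 moves are spent on a detour and 1 undoing it).
Enumerating: d3 d4 c4 c3 b3 b4 a4 | d3 d4 c4 c3 b3 a3 a4 | d3 d4 c4 b4 b3 a3 a4 | d3 c3 c4 b4 b3 a3 a4 | d3 c3 b3 b2 a2 a3 a4.
That gives 5 routes.

5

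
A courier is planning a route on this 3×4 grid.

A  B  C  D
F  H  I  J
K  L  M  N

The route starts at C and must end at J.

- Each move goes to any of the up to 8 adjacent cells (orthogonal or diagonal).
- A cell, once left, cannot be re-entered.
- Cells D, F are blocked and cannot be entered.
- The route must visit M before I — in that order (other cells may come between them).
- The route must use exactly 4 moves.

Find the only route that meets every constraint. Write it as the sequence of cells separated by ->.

The waypoints must appear in the order M, I, with no cell reused.
Route from C: down-left 1 to H, down-right 1 to M, up 1 to I, right 1 to J — 4 moves in all.
Check: order respected (M at step 2, I at step 3); 4 moves as required.

C -> H -> M -> I -> J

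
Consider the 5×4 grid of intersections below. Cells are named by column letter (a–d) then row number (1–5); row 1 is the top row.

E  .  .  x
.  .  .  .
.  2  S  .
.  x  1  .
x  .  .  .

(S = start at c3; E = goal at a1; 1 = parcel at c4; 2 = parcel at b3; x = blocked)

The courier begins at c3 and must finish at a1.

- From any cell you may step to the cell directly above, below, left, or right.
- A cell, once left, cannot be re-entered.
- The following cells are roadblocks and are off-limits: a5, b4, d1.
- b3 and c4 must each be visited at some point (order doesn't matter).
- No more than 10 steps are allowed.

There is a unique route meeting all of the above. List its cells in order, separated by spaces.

The budget equals the shortest possible length, so every move has to be on a shortest route through the required cells.
Route from c3: down to c4, right to d4, 2× up (reaching d2), 2× left (reaching b2), down to b3, left to a3, 2× up (reaching a1) — 10 moves in all.
Check: all required cells visited; 10 ≤ 10 moves.

c3 c4 d4 d3 d2 c2 b2 b3 a3 a2 a1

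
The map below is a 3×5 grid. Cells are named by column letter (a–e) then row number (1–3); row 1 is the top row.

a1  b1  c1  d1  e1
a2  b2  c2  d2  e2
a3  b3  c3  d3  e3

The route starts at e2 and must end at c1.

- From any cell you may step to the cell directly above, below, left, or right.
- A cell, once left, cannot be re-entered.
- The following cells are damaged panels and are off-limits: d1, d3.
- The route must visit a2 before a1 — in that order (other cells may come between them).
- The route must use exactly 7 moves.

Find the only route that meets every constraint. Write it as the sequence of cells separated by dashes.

The waypoints must appear in the order a2, a1, with no cell reused.
Route from e2: 4× left (reaching a2), up to a1, 2× right (reaching c1) — 7 moves in all.
Check: order respected (a2 at step 4, a1 at step 5); 7 moves as required.

e2 - d2 - c2 - b2 - a2 - a1 - b1 - c1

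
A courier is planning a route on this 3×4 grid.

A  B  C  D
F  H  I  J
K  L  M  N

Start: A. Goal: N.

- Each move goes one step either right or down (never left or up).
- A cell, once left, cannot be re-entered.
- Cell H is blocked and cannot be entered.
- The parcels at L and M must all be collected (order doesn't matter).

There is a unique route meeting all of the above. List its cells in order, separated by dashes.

A - F - K - L - M - N

Moves only go right or down, so the column and row indices never decrease.
Route from A: 2× down (reaching K), 3× right (reaching N) — 5 moves in all.
Check: all required cells visited.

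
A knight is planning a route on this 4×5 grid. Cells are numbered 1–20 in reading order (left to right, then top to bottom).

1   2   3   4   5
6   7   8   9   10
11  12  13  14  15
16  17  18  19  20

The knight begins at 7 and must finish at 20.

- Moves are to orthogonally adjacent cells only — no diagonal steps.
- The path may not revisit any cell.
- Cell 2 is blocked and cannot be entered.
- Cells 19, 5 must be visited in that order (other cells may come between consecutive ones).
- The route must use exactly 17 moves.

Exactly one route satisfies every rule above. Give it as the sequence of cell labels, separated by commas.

7, 6, 11, 16, 17, 12, 13, 18, 19, 14, 9, 8, 3, 4, 5, 10, 15, 20

The waypoints must appear in the order 19, 5, with no cell reused.
Route from 7: left 1 to 6, down 2 to 16, right 1 to 17, up 1 to 12, right 1 to 13, down 1 to 18, right 1 to 19, up 2 to 9, left 1 to 8, up 1 to 3, right 2 to 5, down 3 to 20 — 17 moves in all.
Check: order respected (19 at step 8, 5 at step 14); 17 moves as required.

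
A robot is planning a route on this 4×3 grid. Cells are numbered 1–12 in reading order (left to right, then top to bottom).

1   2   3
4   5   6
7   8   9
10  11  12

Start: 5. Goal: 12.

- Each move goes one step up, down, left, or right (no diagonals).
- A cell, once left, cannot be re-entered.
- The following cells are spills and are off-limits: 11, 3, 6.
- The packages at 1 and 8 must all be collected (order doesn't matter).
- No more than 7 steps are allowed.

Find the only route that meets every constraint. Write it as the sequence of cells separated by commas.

Any route must reach 1 and 8 and still end at 12 within 7 moves, so the order of the required stops is forced.
Route from 5: up to 2, left to 1, 2× down (reaching 7), 2× right (reaching 9), down to 12 — 7 moves in all.
Check: all required cells visited; 7 ≤ 7 moves.

5, 2, 1, 4, 7, 8, 9, 12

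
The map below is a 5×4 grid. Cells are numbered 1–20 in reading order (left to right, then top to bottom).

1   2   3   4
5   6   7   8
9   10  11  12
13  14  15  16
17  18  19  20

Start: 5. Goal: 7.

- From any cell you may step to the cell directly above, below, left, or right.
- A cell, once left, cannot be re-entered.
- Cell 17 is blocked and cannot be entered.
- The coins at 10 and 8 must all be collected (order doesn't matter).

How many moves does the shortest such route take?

Any route passes through 10 and 8 in some order between 5 and 7. Summing Manhattan distances along each leg and taking the cheapest ordering (5 → 10 → 8 → 7) gives a lower bound of 2 + 3 + 1 = 6 moves.
A route of 6 moves achieves this: 5 → 9 → 10 → 11 → 12 → 8 → 7.
Since 6 matches the lower bound, it is optimal.

6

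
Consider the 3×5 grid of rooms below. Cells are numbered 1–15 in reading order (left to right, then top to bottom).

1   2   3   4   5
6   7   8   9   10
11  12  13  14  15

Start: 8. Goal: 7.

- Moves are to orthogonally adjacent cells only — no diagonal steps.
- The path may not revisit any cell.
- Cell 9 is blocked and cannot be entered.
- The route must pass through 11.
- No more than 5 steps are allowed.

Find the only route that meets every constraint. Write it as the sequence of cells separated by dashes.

The budget equals the shortest possible length, so every move has to be on a shortest route through the required cells.
Route from 8: down 1 to 13, left 2 to 11, up 1 to 6, right 1 to 7 — 5 moves in all.
Check: all required cells visited; 5 ≤ 5 moves.

8 - 13 - 12 - 11 - 6 - 7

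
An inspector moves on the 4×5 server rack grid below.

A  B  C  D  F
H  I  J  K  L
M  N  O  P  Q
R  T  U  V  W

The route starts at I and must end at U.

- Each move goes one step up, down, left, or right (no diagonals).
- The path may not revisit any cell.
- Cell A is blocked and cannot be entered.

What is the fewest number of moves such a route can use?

3

The Manhattan distance from I to U is |2−4| + |2−3| = 3, so at least 3 moves are needed.
A route of 3 moves achieves this: I → N → T → U.
Since 3 matches the lower bound, it is optimal.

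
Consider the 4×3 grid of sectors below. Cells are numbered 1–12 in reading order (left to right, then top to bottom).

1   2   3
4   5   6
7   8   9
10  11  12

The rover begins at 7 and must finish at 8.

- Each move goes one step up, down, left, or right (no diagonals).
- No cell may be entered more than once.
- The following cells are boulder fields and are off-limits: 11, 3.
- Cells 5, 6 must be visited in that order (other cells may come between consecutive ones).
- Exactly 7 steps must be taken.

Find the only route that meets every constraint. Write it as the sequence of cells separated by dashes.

7 - 4 - 1 - 2 - 5 - 6 - 9 - 8

The waypoints must appear in the order 5, 6, with no cell reused.
Route from 7: up 2 to 1, right 1 to 2, down 1 to 5, right 1 to 6, down 1 to 9, left 1 to 8 — 7 moves in all.
Check: order respected (5 at step 4, 6 at step 5); 7 moves as required.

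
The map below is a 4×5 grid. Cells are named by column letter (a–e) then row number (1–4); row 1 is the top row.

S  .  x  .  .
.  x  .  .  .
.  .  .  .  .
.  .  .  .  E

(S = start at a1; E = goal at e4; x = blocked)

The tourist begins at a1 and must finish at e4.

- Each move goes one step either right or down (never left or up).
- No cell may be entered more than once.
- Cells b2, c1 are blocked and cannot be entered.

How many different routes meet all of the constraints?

5

A right/down-only route from a1 to e4 makes exactly 3 down-moves and 4 right-moves in some order.
With no other constraints that would be C(7,3) = 35 routes.
Subtract routes through each blocked cell (inclusion–exclusion for overlaps): − through c1: 10 − through b2: 20 → 5.
That gives 5 routes.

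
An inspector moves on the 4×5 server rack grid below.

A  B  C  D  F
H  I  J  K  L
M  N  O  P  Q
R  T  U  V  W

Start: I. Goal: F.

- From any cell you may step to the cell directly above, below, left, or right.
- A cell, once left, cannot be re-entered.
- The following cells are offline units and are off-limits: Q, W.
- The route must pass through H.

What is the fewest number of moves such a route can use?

Any route passes through H somewhere between I and F. Summing Manhattan distances along the two legs (I → H → F) gives a lower bound of 1 + 5 = 6 moves.
A route of 6 moves achieves this: I → H → A → B → C → D → F.
Since 6 matches the lower bound, it is optimal.

6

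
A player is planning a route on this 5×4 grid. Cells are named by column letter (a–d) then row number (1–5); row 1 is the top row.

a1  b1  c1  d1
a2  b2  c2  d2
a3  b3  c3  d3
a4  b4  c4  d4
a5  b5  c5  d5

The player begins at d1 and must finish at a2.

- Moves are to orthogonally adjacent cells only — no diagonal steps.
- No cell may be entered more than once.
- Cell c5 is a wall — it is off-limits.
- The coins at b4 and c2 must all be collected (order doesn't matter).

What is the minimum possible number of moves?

Any route passes through b4 and c2 in some order between d1 and a2. Summing Manhattan distances along each leg and taking the cheapest ordering (d1 → c2 → b4 → a2) gives a lower bound of 2 + 3 + 3 = 8 moves.
A route of 8 moves achieves this: d1 → d2 → c2 → c3 → c4 → b4 → b3 → b2 → a2.
Since 8 matches the lower bound, it is optimal.

8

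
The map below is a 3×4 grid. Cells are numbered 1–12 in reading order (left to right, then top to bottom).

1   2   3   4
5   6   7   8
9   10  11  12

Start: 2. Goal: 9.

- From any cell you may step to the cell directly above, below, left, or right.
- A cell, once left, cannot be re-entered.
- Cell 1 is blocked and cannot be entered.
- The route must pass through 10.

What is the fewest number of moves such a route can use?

3

Any route passes through 10 somewhere between 2 and 9. Summing Manhattan distances along the two legs (2 → 10 → 9) gives a lower bound of 2 + 1 = 3 moves.
A route of 3 moves achieves this: 2 → 6 → 10 → 9.
Since 3 matches the lower bound, it is optimal.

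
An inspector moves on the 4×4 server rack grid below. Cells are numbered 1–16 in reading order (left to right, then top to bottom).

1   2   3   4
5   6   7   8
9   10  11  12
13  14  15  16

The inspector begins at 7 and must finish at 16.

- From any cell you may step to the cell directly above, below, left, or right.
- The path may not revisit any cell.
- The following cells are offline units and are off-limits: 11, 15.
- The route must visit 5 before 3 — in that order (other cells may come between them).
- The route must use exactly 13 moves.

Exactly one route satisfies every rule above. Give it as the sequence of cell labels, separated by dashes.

The waypoints must appear in the order 5, 3, with no cell reused.
Route from 7: left 1 to 6, down 2 to 14, left 1 to 13, up 3 to 1, right 3 to 4, down 3 to 16 — 13 moves in all.
Check: order respected (5 at step 6, 3 at step 9); 13 moves as required.

7 - 6 - 10 - 14 - 13 - 9 - 5 - 1 - 2 - 3 - 4 - 8 - 12 - 16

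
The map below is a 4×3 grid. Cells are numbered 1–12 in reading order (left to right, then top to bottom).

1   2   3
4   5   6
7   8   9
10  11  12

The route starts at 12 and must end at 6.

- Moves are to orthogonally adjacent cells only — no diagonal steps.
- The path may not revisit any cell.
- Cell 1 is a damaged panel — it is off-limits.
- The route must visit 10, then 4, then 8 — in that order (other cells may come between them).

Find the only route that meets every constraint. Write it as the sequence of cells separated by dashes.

12 - 11 - 10 - 7 - 4 - 5 - 8 - 9 - 6

The waypoints must appear in the order 10, 4, 8, with no cell reused.
Route from 12: left 2 to 10, up 2 to 4, right 1 to 5, down 1 to 8, right 1 to 9, up 1 to 6 — 8 moves in all.
Check: order respected (10 at step 2, 4 at step 4, 8 at step 6).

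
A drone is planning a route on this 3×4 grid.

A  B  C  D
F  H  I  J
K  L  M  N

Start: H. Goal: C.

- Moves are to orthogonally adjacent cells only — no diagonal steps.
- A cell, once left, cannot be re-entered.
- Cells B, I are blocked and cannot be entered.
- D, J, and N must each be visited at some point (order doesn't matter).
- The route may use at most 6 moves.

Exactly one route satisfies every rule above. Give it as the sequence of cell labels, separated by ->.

H -> L -> M -> N -> J -> D -> C

The budget equals the shortest possible length, so every move has to be on a shortest route through the required cells.
Route from H: down 1 to L, right 2 to N, up 2 to D, left 1 to C — 6 moves in all.
Check: all required cells visited; 6 ≤ 6 moves.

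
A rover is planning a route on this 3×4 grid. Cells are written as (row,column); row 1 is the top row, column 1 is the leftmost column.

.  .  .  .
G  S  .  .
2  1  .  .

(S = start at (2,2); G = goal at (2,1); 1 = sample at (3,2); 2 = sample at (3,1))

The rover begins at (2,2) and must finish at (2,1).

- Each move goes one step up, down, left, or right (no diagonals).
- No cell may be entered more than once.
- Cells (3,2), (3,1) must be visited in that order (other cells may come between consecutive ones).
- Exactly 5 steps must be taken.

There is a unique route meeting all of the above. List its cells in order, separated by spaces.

(2,2) (2,3) (3,3) (3,2) (3,1) (2,1)

The waypoints must appear in the order (3,2), (3,1), with no cell reused.
Route from (2,2): right 1 to (2,3), down 1 to (3,3), left 2 to (3,1), up 1 to (2,1) — 5 moves in all.
Check: order respected (1 at step 3, 2 at step 4); 5 moves as required.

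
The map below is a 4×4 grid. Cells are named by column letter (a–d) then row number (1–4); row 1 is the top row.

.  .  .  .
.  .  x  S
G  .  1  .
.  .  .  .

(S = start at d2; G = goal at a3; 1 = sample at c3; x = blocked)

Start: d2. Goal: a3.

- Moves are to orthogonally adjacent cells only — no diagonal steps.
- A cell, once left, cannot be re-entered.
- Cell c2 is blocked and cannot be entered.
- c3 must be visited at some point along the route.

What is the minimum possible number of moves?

4

Any route passes through c3 somewhere between d2 and a3. Summing Manhattan distances along the two legs (d2 → c3 → a3) gives a lower bound of 2 + 2 = 4 moves.
A route of 4 moves achieves this: d2 → d3 → c3 → b3 → a3.
Since 4 matches the lower bound, it is optimal.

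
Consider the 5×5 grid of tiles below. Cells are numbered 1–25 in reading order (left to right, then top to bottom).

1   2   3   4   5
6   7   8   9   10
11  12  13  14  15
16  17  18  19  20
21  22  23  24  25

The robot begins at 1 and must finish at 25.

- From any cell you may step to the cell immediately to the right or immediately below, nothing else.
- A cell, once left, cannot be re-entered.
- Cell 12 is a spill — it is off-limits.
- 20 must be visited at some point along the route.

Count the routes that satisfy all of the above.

A right/down-only route from 1 to 25 makes exactly 4 down-moves and 4 right-moves in some order.
With no other constraints that would be C(8,4) = 70 routes.
Split at 20 and multiply the segment counts (each segment already excludes blocked cells): 1→20: 23; 20→25: 1; product = 23.
That gives 23 routes.

23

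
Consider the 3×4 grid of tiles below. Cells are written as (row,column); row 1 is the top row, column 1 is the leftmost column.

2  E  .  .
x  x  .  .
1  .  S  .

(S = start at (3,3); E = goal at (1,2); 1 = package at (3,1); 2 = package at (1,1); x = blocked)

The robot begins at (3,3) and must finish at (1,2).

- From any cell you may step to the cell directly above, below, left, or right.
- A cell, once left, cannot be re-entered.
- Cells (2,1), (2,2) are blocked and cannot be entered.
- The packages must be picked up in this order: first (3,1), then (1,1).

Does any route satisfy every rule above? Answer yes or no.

(3,1) must be visited but has only one open neighbour ((3,2)), and it is neither the start nor the goal — the route would have to enter and leave through (3,2), re-entering it.

no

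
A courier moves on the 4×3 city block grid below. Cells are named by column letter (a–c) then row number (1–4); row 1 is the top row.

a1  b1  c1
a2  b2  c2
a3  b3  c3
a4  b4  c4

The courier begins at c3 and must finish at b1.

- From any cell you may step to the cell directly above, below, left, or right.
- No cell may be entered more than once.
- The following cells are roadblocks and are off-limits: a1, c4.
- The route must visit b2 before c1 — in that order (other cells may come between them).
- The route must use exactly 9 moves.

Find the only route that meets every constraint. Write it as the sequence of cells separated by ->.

The waypoints must appear in the order b2, c1, with no cell reused.
Route from c3: left 1 to b3, down 1 to b4, left 1 to a4, up 2 to a2, right 2 to c2, up 1 to c1, left 1 to b1 — 9 moves in all.
Check: order respected (b2 at step 6, c1 at step 8); 9 moves as required.

c3 -> b3 -> b4 -> a4 -> a3 -> a2 -> b2 -> c2 -> c1 -> b1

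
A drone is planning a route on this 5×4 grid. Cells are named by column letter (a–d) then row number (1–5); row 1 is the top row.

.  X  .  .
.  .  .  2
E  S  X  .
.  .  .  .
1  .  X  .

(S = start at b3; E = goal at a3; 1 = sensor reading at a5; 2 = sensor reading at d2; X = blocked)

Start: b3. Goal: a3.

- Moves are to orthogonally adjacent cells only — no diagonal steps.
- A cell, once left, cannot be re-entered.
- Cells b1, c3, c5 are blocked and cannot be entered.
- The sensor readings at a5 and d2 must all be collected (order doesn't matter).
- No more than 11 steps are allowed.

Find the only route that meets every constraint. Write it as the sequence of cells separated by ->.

Any route must reach a5 and d2 and still end at a3 within 11 moves, so the order of the required stops is forced.
Route from b3: up 1 to b2, right 2 to d2, down 2 to d4, left 2 to b4, down 1 to b5, left 1 to a5, up 2 to a3 — 11 moves in all.
Check: all required cells visited; 11 ≤ 11 moves.

b3 -> b2 -> c2 -> d2 -> d3 -> d4 -> c4 -> b4 -> b5 -> a5 -> a4 -> a3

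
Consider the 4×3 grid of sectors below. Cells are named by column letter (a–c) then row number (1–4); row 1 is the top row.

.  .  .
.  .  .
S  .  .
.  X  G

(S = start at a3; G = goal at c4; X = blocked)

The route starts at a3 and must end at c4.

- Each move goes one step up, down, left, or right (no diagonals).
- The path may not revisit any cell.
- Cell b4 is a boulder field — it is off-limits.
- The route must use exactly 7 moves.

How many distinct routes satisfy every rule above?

5

Need simple routes of exactly 7 moves from a3 to c4 (Manhattan distance 3, so 2 moves are spent on a detour and 2 undoing it).
Enumerating: a3 a2 a1 b1 b2 b3 c3 c4 | a3 a2 a1 b1 b2 c2 c3 c4 | a3 a2 a1 b1 c1 c2 c3 c4 | a3 a2 b2 b1 c1 c2 c3 c4 | a3 b3 b2 b1 c1 c2 c3 c4.
That gives 5 routes.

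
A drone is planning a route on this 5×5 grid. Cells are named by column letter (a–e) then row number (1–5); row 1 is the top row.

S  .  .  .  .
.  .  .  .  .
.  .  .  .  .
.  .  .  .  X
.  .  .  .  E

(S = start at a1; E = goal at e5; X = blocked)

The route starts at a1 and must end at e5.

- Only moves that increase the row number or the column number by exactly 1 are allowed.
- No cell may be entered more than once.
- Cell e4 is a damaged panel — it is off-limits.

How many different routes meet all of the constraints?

A right/down-only route from a1 to e5 makes exactly 4 down-moves and 4 right-moves in some order.
With no other constraints that would be C(8,4) = 70 routes.
Subtract routes through each blocked cell (inclusion–exclusion for overlaps): − through e4: 35 → 35.
That gives 35 routes.

35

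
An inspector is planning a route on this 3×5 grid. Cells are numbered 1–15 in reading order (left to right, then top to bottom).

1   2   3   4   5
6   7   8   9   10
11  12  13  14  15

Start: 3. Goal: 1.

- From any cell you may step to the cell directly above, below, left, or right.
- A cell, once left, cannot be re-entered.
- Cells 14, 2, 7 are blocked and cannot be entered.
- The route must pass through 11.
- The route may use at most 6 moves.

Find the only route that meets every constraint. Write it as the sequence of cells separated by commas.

3, 8, 13, 12, 11, 6, 1

The 6-move cap with required stops at 11 leaves no slack for detours.
Route from 3: 2× down (reaching 13), 2× left (reaching 11), 2× up (reaching 1) — 6 moves in all.
Check: all required cells visited; 6 ≤ 6 moves.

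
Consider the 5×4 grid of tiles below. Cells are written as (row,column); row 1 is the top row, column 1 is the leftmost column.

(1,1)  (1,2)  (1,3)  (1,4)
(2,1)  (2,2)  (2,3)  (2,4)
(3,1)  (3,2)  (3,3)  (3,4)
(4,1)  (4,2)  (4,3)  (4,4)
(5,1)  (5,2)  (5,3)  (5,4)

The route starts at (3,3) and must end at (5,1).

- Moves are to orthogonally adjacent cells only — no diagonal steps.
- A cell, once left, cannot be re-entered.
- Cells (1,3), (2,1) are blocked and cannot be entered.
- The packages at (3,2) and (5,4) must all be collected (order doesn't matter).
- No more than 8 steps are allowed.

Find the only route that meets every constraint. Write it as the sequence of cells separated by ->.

The 8-move cap with required stops at (3,2), (5,4) leaves no slack for detours.
Route from (3,3): left to (3,2), down to (4,2), 2× right (reaching (4,4)), down to (5,4), 3× left (reaching (5,1)) — 8 moves in all.
Check: all required cells visited; 8 ≤ 8 moves.

(3,3) -> (3,2) -> (4,2) -> (4,3) -> (4,4) -> (5,4) -> (5,3) -> (5,2) -> (5,1)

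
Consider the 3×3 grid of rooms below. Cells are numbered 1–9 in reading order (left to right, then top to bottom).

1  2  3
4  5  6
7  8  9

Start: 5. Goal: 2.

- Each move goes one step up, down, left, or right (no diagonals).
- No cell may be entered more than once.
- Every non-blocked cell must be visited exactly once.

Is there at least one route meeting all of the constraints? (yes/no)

no

Colour the cells like a checkerboard: each orthogonal step flips colour, so a Hamiltonian route alternates colours. Here there are 5 cells of one colour and 4 of the other, with start on the opposite colour to the goal — the counts and endpoints can't be arranged into an alternating sequence of length 9, so no Hamiltonian route exists.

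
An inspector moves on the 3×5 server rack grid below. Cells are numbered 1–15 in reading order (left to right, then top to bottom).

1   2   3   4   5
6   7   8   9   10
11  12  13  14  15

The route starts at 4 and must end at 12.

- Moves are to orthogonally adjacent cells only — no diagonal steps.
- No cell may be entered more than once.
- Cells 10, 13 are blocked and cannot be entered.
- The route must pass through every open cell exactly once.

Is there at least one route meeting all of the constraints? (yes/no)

no

Cell 5 has only one open neighbour but is neither the start nor the goal, so a Hamiltonian route would have to both enter and leave it through the same neighbour — impossible without revisiting.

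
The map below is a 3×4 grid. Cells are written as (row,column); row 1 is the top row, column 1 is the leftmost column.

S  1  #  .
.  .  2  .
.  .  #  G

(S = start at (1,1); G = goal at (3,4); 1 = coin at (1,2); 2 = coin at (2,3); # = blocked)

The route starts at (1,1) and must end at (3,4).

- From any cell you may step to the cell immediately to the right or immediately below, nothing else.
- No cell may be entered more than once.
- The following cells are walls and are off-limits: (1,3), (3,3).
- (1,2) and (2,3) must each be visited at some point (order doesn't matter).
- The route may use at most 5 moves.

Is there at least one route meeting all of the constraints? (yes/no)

One route that works: (1,1) → (1,2) → (2,2) → (2,3) → (2,4) → (3,4).

yes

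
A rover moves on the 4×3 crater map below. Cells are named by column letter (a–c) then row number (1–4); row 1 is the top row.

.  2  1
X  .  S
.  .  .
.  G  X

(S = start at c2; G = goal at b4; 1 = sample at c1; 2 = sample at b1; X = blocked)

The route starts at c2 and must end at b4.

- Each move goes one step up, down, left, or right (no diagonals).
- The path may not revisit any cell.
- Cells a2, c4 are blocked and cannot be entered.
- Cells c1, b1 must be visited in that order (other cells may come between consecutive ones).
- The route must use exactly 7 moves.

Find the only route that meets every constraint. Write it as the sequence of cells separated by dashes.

The waypoints must appear in the order c1, b1, with no cell reused.
Route from c2: up 1 to c1, left 1 to b1, down 2 to b3, left 1 to a3, down 1 to a4, right 1 to b4 — 7 moves in all.
Check: order respected (1 at step 1, 2 at step 2); 7 moves as required.

c2 - c1 - b1 - b2 - b3 - a3 - a4 - b4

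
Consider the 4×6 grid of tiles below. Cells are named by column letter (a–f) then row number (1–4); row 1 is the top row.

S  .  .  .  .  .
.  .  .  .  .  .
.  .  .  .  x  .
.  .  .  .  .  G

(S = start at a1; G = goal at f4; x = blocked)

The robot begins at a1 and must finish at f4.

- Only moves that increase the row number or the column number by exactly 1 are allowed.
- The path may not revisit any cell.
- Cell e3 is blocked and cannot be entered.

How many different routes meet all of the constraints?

26

A right/down-only route from a1 to f4 makes exactly 3 down-moves and 5 right-moves in some order.
With no other constraints that would be C(8,3) = 56 routes.
Subtract routes through each blocked cell (inclusion–exclusion for overlaps): − through e3: 30 → 26.
That gives 26 routes.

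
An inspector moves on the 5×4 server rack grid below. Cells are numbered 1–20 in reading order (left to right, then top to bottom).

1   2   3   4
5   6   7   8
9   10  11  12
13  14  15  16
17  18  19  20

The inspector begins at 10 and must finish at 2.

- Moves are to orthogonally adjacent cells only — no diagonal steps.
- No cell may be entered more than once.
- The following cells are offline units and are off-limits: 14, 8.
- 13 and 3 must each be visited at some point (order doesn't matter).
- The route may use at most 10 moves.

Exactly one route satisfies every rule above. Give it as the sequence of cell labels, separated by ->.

Any route must reach 13 and 3 and still end at 2 within 10 moves, so the order of the required stops is forced.
Route from 10: left 1 to 9, down 2 to 17, right 2 to 19, up 4 to 3, left 1 to 2 — 10 moves in all.
Check: all required cells visited; 10 ≤ 10 moves.

10 -> 9 -> 13 -> 17 -> 18 -> 19 -> 15 -> 11 -> 7 -> 3 -> 2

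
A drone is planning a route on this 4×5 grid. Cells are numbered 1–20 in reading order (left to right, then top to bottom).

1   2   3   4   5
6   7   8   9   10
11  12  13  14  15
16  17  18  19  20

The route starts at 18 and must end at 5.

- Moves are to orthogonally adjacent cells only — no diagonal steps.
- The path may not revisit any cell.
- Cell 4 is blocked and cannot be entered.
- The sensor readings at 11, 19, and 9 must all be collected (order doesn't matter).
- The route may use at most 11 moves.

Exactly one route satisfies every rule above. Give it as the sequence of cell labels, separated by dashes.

18 - 19 - 14 - 13 - 12 - 11 - 6 - 7 - 8 - 9 - 10 - 5

The budget equals the shortest possible length, so every move has to be on a shortest route through the required cells.
Route from 18: right to 19, up to 14, 3× left (reaching 11), up to 6, 4× right (reaching 10), up to 5 — 11 moves in all.
Check: all required cells visited; 11 ≤ 11 moves.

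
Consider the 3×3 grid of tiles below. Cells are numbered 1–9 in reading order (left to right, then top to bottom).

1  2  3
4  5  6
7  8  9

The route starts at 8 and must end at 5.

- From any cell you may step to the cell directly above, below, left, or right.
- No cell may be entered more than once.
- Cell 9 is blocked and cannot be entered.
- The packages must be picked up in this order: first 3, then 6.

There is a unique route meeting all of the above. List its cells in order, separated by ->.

8 -> 7 -> 4 -> 1 -> 2 -> 3 -> 6 -> 5

The waypoints must appear in the order 3, 6, with no cell reused.
Route from 8: left 1 to 7, up 2 to 1, right 2 to 3, down 1 to 6, left 1 to 5 — 7 moves in all.
Check: order respected (3 at step 5, 6 at step 6).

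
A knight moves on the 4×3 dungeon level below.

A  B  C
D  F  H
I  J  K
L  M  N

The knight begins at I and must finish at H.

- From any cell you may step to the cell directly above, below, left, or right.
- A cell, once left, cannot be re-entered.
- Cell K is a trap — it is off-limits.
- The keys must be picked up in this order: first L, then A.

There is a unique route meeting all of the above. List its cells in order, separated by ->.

I -> L -> M -> J -> F -> D -> A -> B -> C -> H

The waypoints must appear in the order L, A, with no cell reused.
Route from I: down to L, right to M, 2× up (reaching F), left to D, up to A, 2× right (reaching C), down to H — 9 moves in all.
Check: order respected (L at step 1, A at step 6).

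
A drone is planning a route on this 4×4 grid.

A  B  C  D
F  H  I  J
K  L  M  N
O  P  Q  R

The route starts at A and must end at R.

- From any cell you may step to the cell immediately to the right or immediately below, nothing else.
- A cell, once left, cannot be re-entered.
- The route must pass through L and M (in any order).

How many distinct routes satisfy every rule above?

A right/down-only route from A to R makes exactly 3 down-moves and 3 right-moves in some order.
With no other constraints that would be C(6,3) = 20 routes.
A monotone route can only reach the required cells in the order L, M, so split there and multiply the segment counts: A→L: 3; L→M: 1; M→R: 2; product = 6.
That gives 6 routes.

6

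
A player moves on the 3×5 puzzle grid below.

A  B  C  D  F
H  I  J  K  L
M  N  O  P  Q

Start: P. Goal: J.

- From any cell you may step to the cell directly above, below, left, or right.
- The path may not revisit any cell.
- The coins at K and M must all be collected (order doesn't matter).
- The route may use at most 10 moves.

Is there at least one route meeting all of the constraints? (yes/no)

One route that works: P → K → D → C → B → I → H → M → N → O → J.

yes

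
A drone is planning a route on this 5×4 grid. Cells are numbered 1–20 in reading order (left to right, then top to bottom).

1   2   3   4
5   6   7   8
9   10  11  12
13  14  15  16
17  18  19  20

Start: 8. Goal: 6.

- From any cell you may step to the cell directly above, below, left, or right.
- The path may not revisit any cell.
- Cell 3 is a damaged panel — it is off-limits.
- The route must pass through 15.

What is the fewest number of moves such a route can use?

6

Any route passes through 15 somewhere between 8 and 6. Summing Manhattan distances along the two legs (8 → 15 → 6) gives a lower bound of 3 + 3 = 6 moves.
A route of 6 moves achieves this: 8 → 12 → 16 → 15 → 11 → 7 → 6.
Since 6 matches the lower bound, it is optimal.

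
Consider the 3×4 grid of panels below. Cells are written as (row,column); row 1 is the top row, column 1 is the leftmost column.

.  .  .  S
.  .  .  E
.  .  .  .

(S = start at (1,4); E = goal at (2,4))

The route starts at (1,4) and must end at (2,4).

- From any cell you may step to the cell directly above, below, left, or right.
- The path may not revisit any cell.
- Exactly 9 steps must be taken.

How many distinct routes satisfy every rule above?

Need simple routes of exactly 9 moves from (1,4) to (2,4) (Manhattan distance 1, so 4 moves are spent on a detour and 4 undoing it).
Branch systematically from the start, pruning whenever the remaining move budget drops below the Manhattan distance to (2,4) or differs from it in parity. Every completion starts via (1,3): 9 (no valid completion starts via (2,4)).
That gives 9 routes.

9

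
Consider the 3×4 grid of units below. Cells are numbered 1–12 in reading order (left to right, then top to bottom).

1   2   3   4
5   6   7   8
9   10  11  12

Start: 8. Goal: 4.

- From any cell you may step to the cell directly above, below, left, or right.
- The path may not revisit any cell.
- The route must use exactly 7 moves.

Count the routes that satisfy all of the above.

Need simple routes of exactly 7 moves from 8 to 4 (Manhattan distance 1, so 3 moves are spent on a detour and 3 undoing it).
Enumerating: 8 12 11 7 6 2 3 4 | 8 12 11 10 6 2 3 4 | 8 12 11 10 6 7 3 4 | 8 7 11 10 6 2 3 4 | 8 7 6 5 1 2 3 4.
That gives 5 routes.

5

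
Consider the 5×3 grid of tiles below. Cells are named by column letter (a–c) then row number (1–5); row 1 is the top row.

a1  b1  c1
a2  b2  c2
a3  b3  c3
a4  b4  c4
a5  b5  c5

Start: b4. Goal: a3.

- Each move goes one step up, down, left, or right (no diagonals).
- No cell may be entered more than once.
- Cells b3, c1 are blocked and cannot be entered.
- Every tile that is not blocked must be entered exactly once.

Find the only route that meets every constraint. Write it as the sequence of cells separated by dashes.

b4 - a4 - a5 - b5 - c5 - c4 - c3 - c2 - b2 - b1 - a1 - a2 - a3

Need to visit all 13 open cells exactly once, starting at b4 and ending at a3.
Route from b4: left 1 to a4, down 1 to a5, right 2 to c5, up 3 to c2, left 1 to b2, up 1 to b1, left 1 to a1, down 2 to a3 — 12 moves in all.
Check: all 13 open cells covered.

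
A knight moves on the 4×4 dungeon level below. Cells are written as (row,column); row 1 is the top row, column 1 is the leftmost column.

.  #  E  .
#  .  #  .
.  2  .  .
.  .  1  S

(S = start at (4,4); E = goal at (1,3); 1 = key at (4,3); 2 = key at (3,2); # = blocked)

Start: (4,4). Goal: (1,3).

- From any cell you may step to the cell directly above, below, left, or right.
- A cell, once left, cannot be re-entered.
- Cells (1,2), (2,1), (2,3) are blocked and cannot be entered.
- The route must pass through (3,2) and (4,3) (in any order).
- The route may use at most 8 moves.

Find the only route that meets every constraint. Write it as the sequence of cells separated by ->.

Any route must reach (3,2) and (4,3) and still end at (1,3) within 8 moves, so the order of the required stops is forced.
Route from (4,4): 2× left (reaching (4,2)), up to (3,2), 2× right (reaching (3,4)), 2× up (reaching (1,4)), left to (1,3) — 8 moves in all.
Check: all required cells visited; 8 ≤ 8 moves.

(4,4) -> (4,3) -> (4,2) -> (3,2) -> (3,3) -> (3,4) -> (2,4) -> (1,4) -> (1,3)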